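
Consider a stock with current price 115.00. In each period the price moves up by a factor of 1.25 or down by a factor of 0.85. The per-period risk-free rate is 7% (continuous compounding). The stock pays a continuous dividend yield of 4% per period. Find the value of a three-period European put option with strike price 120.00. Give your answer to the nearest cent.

11.95

Per-period risk-free factor R = e^0.07 = 1.0725; dividend-adjusted growth = e^(0.07−0.04) = 1.0305.
Risk-neutral probability p = (1.0305 − 0.85)/(1.25 − 0.85) = 0.1805/0.4000 = 0.4511
Terminal stock prices: S_uuu = 224.6, S_uud = 152.7, S_udd = 103.9, S_ddd = 70.62
Terminal payoffs (K − S): max(-104.6, 0) = 0, max(-32.73, 0) = 0, max(16.14, 0) = 16.14, max(49.38, 0) = 49.38
Node uu (S = 179.7): V_uu = e^(−0.07)·[0.4511·0.0000 + 0.5489·0.0000] = 0.0000
Node ud (S = 122.2): V_ud = e^(−0.07)·[0.4511·0.0000 + 0.5489·16.1406] = 8.2601
Node dd (S = 83.09): V_dd = e^(−0.07)·[0.4511·16.1406 + 0.5489·49.3756] = 32.0577
Node u (S = 143.8): V_u = e^(−0.07)·[0.4511·0.0000 + 0.5489·8.2601] = 4.2272
Node d (S = 97.75): V_d = e^(−0.07)·[0.4511·8.2601 + 0.5489·32.0577] = 19.8802
Node 0 (S = 115): V_0 = e^(−0.07)·[0.4511·4.2272 + 0.5489·19.8802] = 11.9519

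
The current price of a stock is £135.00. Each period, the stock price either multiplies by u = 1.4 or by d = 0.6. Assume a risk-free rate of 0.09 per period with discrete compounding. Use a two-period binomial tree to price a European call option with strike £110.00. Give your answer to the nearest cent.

Risk-neutral probability p = (1 + 0.09 − 0.6)/(1.4 − 0.6) = 0.4900/0.8000 = 0.6125
Terminal stock prices: S_uu = 264.6, S_ud = 113.4, S_dd = 48.6
Terminal payoffs (S − K): max(154.6, 0) = 154.6, max(3.4, 0) = 3.4, max(-61.4, 0) = 0
Node u (S = 189): V_u = 1/1.09·[0.6125·154.6000 + 0.3875·3.4000] = 88.0826
Node d (S = 81): V_d = 1/1.09·[0.6125·3.4000 + 0.3875·0.0000] = 1.9106
Node 0 (S = 135): V_0 = 1/1.09·[0.6125·88.0826 + 0.3875·1.9106] = 50.1751

£50.18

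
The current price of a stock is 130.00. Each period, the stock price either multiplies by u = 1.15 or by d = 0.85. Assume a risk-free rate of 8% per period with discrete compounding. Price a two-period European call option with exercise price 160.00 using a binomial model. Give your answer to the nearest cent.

Risk-neutral probability p = (1 + 0.08 − 0.85)/(1.15 − 0.85) = 0.2300/0.3000 = 0.7667
Terminal stock prices: S_uu = 171.9, S_ud = 127.1, S_dd = 93.92
Terminal payoffs (S − K): max(11.92, 0) = 11.92, max(-32.92, 0) = 0, max(-66.08, 0) = 0
Node u (S = 149.5): V_u = 1/1.08·[0.7667·11.9250 + 0.2333·0.0000] = 8.4653
Node d (S = 110.5): V_d = 1/1.08·[0.7667·0.0000 + 0.2333·0.0000] = 0.0000
Node 0 (S = 130): V_0 = 1/1.08·[0.7667·8.4653 + 0.2333·0.0000] = 6.0093

6.01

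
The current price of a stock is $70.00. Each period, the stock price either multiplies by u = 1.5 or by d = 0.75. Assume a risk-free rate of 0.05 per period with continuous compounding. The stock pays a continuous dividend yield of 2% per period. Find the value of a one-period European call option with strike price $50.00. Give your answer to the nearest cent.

$21.05

Per-period risk-free factor R = e^0.05 = 1.0513; dividend-adjusted growth = e^(0.05−0.02) = 1.0305.
Risk-neutral probability p = (1.0305 − 0.75)/(1.5 − 0.75) = 0.2805/0.7500 = 0.3739
Terminal stock prices: S_u = 105, S_d = 52.5
Terminal payoffs (S − K): max(55, 0) = 55, max(2.5, 0) = 2.5
Node 0 (S = 70): V_0 = e^(−0.05)·[0.3739·55.0000 + 0.6261·2.5000] = 21.0524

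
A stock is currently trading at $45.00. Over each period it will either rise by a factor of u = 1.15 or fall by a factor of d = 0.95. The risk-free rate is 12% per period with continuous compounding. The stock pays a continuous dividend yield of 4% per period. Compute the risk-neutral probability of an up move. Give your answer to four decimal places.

p = 0.6664

Per-period risk-free factor R = e^0.12 = 1.1275; dividend-adjusted growth = e^(0.12−0.04) = 1.0833.
Risk-neutral probability p = (1.0833 − 0.95)/(1.15 − 0.95) = 0.1333/0.2000 = 0.6664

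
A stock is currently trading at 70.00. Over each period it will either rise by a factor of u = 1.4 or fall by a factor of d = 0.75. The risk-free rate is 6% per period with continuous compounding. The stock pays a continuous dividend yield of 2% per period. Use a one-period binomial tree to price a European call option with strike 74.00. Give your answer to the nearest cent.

10.11

Per-period risk-free factor R = e^0.06 = 1.0618; dividend-adjusted growth = e^(0.06−0.02) = 1.0408.
Risk-neutral probability p = (1.0408 − 0.75)/(1.4 − 0.75) = 0.2908/0.6500 = 0.4474
Terminal stock prices: S_u = 98, S_d = 52.5
Terminal payoffs (S − K): max(24, 0) = 24, max(-21.5, 0) = 0
Node 0 (S = 70): V_0 = e^(−0.06)·[0.4474·24.0000 + 0.5526·0.0000] = 10.1123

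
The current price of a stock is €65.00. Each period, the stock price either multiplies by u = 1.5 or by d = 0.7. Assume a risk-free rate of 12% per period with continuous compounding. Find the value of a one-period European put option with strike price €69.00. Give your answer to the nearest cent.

Risk-neutral probability p = (e^0.12 − 0.7)/(1.5 − 0.7) = 0.4275/0.8000 = 0.5344
Terminal stock prices: S_u = 97.5, S_d = 45.5
Terminal payoffs (K − S): max(-28.5, 0) = 0, max(23.5, 0) = 23.5
Node 0 (S = 65): V_0 = e^(−0.12)·[0.5344·0.0000 + 0.4656·23.5000] = 9.7049

€9.70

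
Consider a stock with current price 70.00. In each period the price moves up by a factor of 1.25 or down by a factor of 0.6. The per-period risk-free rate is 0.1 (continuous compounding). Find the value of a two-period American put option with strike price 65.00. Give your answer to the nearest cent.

6.41

Risk-neutral probability p = (e^0.1 − 0.6)/(1.25 − 0.6) = 0.5052/0.6500 = 0.7772
Terminal stock prices: S_uu = 109.4, S_ud = 52.5, S_dd = 25.2
Terminal payoffs (K − S): max(-44.38, 0) = 0, max(12.5, 0) = 12.5, max(39.8, 0) = 39.8
Node u (S = 87.5): continuation = e^(−0.1)·[0.7772·0.0000 + 0.2228·12.5000] = 2.5201; exercise value = 0.0000 ≤ continuation, so V_u = 2.5201
Node d (S = 42): continuation = e^(−0.1)·[0.7772·12.5000 + 0.2228·39.8000] = 16.8144; exercise value = 23.0000 > continuation, so V_d = 23.0000 (exercise)
Node 0 (S = 70): continuation = e^(−0.1)·[0.7772·2.5201 + 0.2228·23.0000] = 6.4093; exercise value = 0.0000 ≤ continuation, so V_0 = 6.4093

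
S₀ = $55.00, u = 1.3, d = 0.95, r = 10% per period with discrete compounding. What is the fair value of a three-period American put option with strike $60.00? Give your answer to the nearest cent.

$5.00

Risk-neutral probability p = (1 + 0.1 − 0.95)/(1.3 − 0.95) = 0.1500/0.3500 = 0.4286
Terminal stock prices: S_uuu = 120.8, S_uud = 88.3, S_udd = 64.53, S_ddd = 47.16
Terminal payoffs (K − S): max(-60.84, 0) = 0, max(-28.3, 0) = 0, max(-4.529, 0) = 0, max(12.84, 0) = 12.84
Node uu (S = 92.95): continuation = 1/1.1·[0.4286·0.0000 + 0.5714·0.0000] = 0.0000; exercise value = 0.0000 ≤ continuation, so V_uu = 0.0000
Node ud (S = 67.92): continuation = 1/1.1·[0.4286·0.0000 + 0.5714·0.0000] = 0.0000; exercise value = 0.0000 ≤ continuation, so V_ud = 0.0000
Node dd (S = 49.64): continuation = 1/1.1·[0.4286·0.0000 + 0.5714·12.8444] = 6.6724; exercise value = 10.3625 > continuation, so V_dd = 10.3625 (exercise)
Node u (S = 71.5): continuation = 1/1.1·[0.4286·0.0000 + 0.5714·0.0000] = 0.0000; exercise value = 0.0000 ≤ continuation, so V_u = 0.0000
Node d (S = 52.25): continuation = 1/1.1·[0.4286·0.0000 + 0.5714·10.3625] = 5.3831; exercise value = 7.7500 > continuation, so V_d = 7.7500 (exercise)
Node 0 (S = 55): continuation = 1/1.1·[0.4286·0.0000 + 0.5714·7.7500] = 4.0260; exercise value = 5.0000 > continuation, so V_0 = 5.0000 (exercise)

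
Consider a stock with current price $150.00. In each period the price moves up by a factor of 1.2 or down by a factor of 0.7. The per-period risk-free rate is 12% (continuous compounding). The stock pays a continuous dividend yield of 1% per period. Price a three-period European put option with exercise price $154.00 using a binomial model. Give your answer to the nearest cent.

Per-period risk-free factor R = e^0.12 = 1.1275; dividend-adjusted growth = e^(0.12−0.01) = 1.1163.
Risk-neutral probability p = (1.1163 − 0.7)/(1.2 − 0.7) = 0.4163/0.5000 = 0.8326
Terminal stock prices: S_uuu = 259.2, S_uud = 151.2, S_udd = 88.2, S_ddd = 51.45
Terminal payoffs (K − S): max(-105.2, 0) = 0, max(2.8, 0) = 2.8, max(65.8, 0) = 65.8, max(102.6, 0) = 102.6
Node uu (S = 216): V_uu = e^(−0.12)·[0.8326·0.0000 + 0.1674·2.8000] = 0.4158
Node ud (S = 126): V_ud = e^(−0.12)·[0.8326·2.8000 + 0.1674·65.8000] = 11.8395
Node dd (S = 73.5): V_dd = e^(−0.12)·[0.8326·65.8000 + 0.1674·102.5500] = 63.8171
Node u (S = 180): V_u = e^(−0.12)·[0.8326·0.4158 + 0.1674·11.8395] = 2.0653
Node d (S = 105): V_d = e^(−0.12)·[0.8326·11.8395 + 0.1674·63.8171] = 18.2198
Node 0 (S = 150): V_0 = e^(−0.12)·[0.8326·2.0653 + 0.1674·18.2198] = 4.2309

$4.23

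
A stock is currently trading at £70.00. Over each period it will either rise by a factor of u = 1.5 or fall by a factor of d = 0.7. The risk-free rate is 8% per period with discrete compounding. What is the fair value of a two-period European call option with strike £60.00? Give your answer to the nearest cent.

£24.63

Risk-neutral probability p = (1 + 0.08 − 0.7)/(1.5 − 0.7) = 0.3800/0.8000 = 0.4750
Terminal stock prices: S_uu = 157.5, S_ud = 73.5, S_dd = 34.3
Terminal payoffs (S − K): max(97.5, 0) = 97.5, max(13.5, 0) = 13.5, max(-25.7, 0) = 0
Node u (S = 105): V_u = 1/1.08·[0.4750·97.5000 + 0.5250·13.5000] = 49.4444
Node d (S = 49): V_d = 1/1.08·[0.4750·13.5000 + 0.5250·0.0000] = 5.9375
Node 0 (S = 70): V_0 = 1/1.08·[0.4750·49.4444 + 0.5250·5.9375] = 24.6327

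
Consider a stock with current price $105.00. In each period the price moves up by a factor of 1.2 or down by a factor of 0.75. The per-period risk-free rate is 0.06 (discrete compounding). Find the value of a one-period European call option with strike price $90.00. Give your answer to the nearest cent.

$23.40

Risk-neutral probability p = (1 + 0.06 − 0.75)/(1.2 − 0.75) = 0.3100/0.4500 = 0.6889
Terminal stock prices: S_u = 126, S_d = 78.75
Terminal payoffs (S − K): max(36, 0) = 36, max(-11.25, 0) = 0
Node 0 (S = 105): V_0 = 1/1.06·[0.6889·36.0000 + 0.3111·0.0000] = 23.3962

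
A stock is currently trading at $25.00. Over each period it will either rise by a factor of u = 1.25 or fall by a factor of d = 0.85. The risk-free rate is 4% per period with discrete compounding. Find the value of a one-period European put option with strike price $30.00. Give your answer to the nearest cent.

Risk-neutral probability p = (1 + 0.04 − 0.85)/(1.25 − 0.85) = 0.1900/0.4000 = 0.4750
Terminal stock prices: S_u = 31.25, S_d = 21.25
Terminal payoffs (K − S): max(-1.25, 0) = 0, max(8.75, 0) = 8.75
Node 0 (S = 25): V_0 = 1/1.04·[0.4750·0.0000 + 0.5250·8.7500] = 4.4171

$4.42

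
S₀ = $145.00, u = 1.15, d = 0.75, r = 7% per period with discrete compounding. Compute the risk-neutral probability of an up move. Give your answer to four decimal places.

p = 0.8000

Risk-neutral probability p = (1 + 0.07 − 0.75)/(1.15 − 0.75) = 0.3200/0.4000 = 0.8000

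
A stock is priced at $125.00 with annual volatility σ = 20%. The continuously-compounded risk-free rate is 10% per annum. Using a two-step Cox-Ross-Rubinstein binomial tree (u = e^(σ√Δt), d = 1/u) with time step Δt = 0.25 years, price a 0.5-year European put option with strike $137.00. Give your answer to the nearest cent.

CRR parameters: u = e^(σ√Δt) = e^(0.2·√0.25) = 1.1052, d = 1/u = 0.9048
Per-period rate: rΔt = 0.1·0.25 = 0.025, so R = e^0.025 = 1.0253
Risk-neutral probability p = (e^0.025 − 0.9048)/(1.1052 − 0.9048) = 0.1205/0.2003 = 0.6014
Terminal stock prices: S_uu = 152.7, S_ud = 125, S_dd = 102.3
Terminal payoffs (K − S): max(-15.68, 0) = 0, max(12, 0) = 12, max(34.66, 0) = 34.66
Node u (S = 138.1): V_u = e^(−0.025)·[0.6014·0.0000 + 0.3986·12.0000] = 4.6653
Node d (S = 113.1): V_d = e^(−0.025)·[0.6014·12.0000 + 0.3986·34.6587] = 20.5128
Node 0 (S = 125): V_0 = e^(−0.025)·[0.6014·4.6653 + 0.3986·20.5128] = 10.7112

$10.71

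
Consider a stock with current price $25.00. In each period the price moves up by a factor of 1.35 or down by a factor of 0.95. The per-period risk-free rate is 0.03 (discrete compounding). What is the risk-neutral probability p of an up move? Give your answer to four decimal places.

Risk-neutral probability p = (1 + 0.03 − 0.95)/(1.35 − 0.95) = 0.0800/0.4000 = 0.2000

p = 0.2000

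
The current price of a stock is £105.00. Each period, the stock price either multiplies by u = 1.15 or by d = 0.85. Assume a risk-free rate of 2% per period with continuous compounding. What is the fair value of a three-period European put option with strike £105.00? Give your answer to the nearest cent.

£8.42

Risk-neutral probability p = (e^0.02 − 0.85)/(1.15 − 0.85) = 0.1702/0.3000 = 0.5673
Terminal stock prices: S_uuu = 159.7, S_uud = 118, S_udd = 87.24, S_ddd = 64.48
Terminal payoffs (K − S): max(-54.69, 0) = 0, max(-13.03, 0) = 0, max(17.76, 0) = 17.76, max(40.52, 0) = 40.52
Node uu (S = 138.9): V_uu = e^(−0.02)·[0.5673·0.0000 + 0.4327·0.0000] = 0.0000
Node ud (S = 102.6): V_ud = e^(−0.02)·[0.5673·0.0000 + 0.4327·17.7581] = 7.5311
Node dd (S = 75.86): V_dd = e^(−0.02)·[0.5673·17.7581 + 0.4327·40.5169] = 27.0584
Node u (S = 120.7): V_u = e^(−0.02)·[0.5673·0.0000 + 0.4327·7.5311] = 3.1939
Node d (S = 89.25): V_d = e^(−0.02)·[0.5673·7.5311 + 0.4327·27.0584] = 15.6634
Node 0 (S = 105): V_0 = e^(−0.02)·[0.5673·3.1939 + 0.4327·15.6634] = 8.4189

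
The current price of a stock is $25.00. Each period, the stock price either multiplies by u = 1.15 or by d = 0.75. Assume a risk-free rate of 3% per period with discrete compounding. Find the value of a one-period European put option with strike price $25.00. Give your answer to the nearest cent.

$1.82

Risk-neutral probability p = (1 + 0.03 − 0.75)/(1.15 − 0.75) = 0.2800/0.4000 = 0.7000
Terminal stock prices: S_u = 28.75, S_d = 18.75
Terminal payoffs (K − S): max(-3.75, 0) = 0, max(6.25, 0) = 6.25
Node 0 (S = 25): V_0 = 1/1.03·[0.7000·0.0000 + 0.3000·6.2500] = 1.8204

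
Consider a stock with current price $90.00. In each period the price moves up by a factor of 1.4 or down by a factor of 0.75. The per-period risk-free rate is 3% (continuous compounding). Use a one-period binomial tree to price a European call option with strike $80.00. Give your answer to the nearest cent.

Risk-neutral probability p = (e^0.03 − 0.75)/(1.4 − 0.75) = 0.2805/0.6500 = 0.4315
Terminal stock prices: S_u = 126, S_d = 67.5
Terminal payoffs (S − K): max(46, 0) = 46, max(-12.5, 0) = 0
Node 0 (S = 90): V_0 = e^(−0.03)·[0.4315·46.0000 + 0.5685·0.0000] = 19.2610

$19.26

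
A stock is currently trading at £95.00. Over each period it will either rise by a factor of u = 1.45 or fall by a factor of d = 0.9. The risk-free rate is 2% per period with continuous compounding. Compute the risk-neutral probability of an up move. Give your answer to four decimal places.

p = 0.2185

Risk-neutral probability p = (e^0.02 − 0.9)/(1.45 − 0.9) = 0.1202/0.5500 = 0.2185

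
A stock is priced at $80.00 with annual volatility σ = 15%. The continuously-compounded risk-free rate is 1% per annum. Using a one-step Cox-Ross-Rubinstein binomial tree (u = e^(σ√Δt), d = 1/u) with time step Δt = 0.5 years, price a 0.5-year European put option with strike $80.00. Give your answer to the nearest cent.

CRR parameters: u = e^(σ√Δt) = e^(0.15·√0.5) = 1.1119, d = 1/u = 0.8994
Per-period rate: rΔt = 0.01·0.5 = 0.005, so R = e^0.005 = 1.0050
Risk-neutral probability p = (e^0.005 − 0.8994)/(1.1119 − 0.8994) = 0.1056/0.2125 = 0.4971
Terminal stock prices: S_u = 88.95, S_d = 71.95
Terminal payoffs (K − S): max(-8.952, 0) = 0, max(8.051, 0) = 8.051
Node 0 (S = 80): V_0 = e^(−0.005)·[0.4971·0.0000 + 0.5029·8.0508] = 4.0286

$4.03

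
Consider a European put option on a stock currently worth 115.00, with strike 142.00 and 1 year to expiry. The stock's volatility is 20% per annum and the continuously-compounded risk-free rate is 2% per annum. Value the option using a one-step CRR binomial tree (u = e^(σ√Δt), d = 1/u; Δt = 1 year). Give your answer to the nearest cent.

24.19

CRR parameters: u = e^(σ√Δt) = e^(0.2·√1) = 1.2214, d = 1/u = 0.8187
Per-period rate: rΔt = 0.02·1 = 0.02, so R = e^0.02 = 1.0202
Risk-neutral probability p = (e^0.02 − 0.8187)/(1.2214 − 0.8187) = 0.2015/0.4027 = 0.5003
Terminal stock prices: S_u = 140.5, S_d = 94.15
Terminal payoffs (K − S): max(1.539, 0) = 1.539, max(47.85, 0) = 47.85
Node 0 (S = 115): V_0 = e^(−0.02)·[0.5003·1.5387 + 0.4997·47.8460] = 24.1882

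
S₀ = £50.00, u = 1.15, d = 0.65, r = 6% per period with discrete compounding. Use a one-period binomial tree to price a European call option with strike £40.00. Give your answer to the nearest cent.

£13.54

Risk-neutral probability p = (1 + 0.06 − 0.65)/(1.15 − 0.65) = 0.4100/0.5000 = 0.8200
Terminal stock prices: S_u = 57.5, S_d = 32.5
Terminal payoffs (S − K): max(17.5, 0) = 17.5, max(-7.5, 0) = 0
Node 0 (S = 50): V_0 = 1/1.06·[0.8200·17.5000 + 0.1800·0.0000] = 13.5377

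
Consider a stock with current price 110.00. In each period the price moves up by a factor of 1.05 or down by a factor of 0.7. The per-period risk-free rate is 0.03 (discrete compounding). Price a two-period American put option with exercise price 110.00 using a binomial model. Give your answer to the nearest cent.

Risk-neutral probability p = (1 + 0.03 − 0.7)/(1.05 − 0.7) = 0.3300/0.3500 = 0.9429
Terminal stock prices: S_uu = 121.3, S_ud = 80.85, S_dd = 53.9
Terminal payoffs (K − S): max(-11.28, 0) = 0, max(29.15, 0) = 29.15, max(56.1, 0) = 56.1
Node u (S = 115.5): continuation = 1/1.03·[0.9429·0.0000 + 0.0571·29.1500] = 1.6172; exercise value = 0.0000 ≤ continuation, so V_u = 1.6172
Node d (S = 77): continuation = 1/1.03·[0.9429·29.1500 + 0.0571·56.1000] = 29.7961; exercise value = 33.0000 > continuation, so V_d = 33.0000 (exercise)
Node 0 (S = 110): continuation = 1/1.03·[0.9429·1.6172 + 0.0571·33.0000] = 3.3112; exercise value = 0.0000 ≤ continuation, so V_0 = 3.3112

3.31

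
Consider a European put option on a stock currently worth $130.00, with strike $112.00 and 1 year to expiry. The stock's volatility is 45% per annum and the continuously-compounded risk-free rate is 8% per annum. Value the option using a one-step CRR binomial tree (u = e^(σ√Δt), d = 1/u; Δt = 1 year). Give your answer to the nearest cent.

CRR parameters: u = e^(σ√Δt) = e^(0.45·√1) = 1.5683, d = 1/u = 0.6376
Per-period rate: rΔt = 0.08·1 = 0.08, so R = e^0.08 = 1.0833
Risk-neutral probability p = (e^0.08 − 0.6376)/(1.5683 − 0.6376) = 0.4457/0.9307 = 0.4789
Terminal stock prices: S_u = 203.9, S_d = 82.89
Terminal payoffs (K − S): max(-91.88, 0) = 0, max(29.11, 0) = 29.11
Node 0 (S = 130): V_0 = e^(−0.08)·[0.4789·0.0000 + 0.5211·29.1083] = 14.0035

$14.00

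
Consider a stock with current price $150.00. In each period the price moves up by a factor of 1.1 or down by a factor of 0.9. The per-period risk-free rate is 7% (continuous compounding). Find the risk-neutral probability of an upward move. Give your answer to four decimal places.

Risk-neutral probability p = (e^0.07 − 0.9)/(1.1 − 0.9) = 0.1725/0.2000 = 0.8625

p = 0.8625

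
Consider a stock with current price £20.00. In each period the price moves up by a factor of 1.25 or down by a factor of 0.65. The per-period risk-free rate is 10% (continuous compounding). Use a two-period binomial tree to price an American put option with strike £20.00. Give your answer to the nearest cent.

Risk-neutral probability p = (e^0.1 − 0.65)/(1.25 − 0.65) = 0.4552/0.6000 = 0.7586
Terminal stock prices: S_uu = 31.25, S_ud = 16.25, S_dd = 8.45
Terminal payoffs (K − S): max(-11.25, 0) = 0, max(3.75, 0) = 3.75, max(11.55, 0) = 11.55
Node u (S = 25): continuation = e^(−0.1)·[0.7586·0.0000 + 0.2414·3.7500] = 0.8190; exercise value = 0.0000 ≤ continuation, so V_u = 0.8190
Node d (S = 13): continuation = e^(−0.1)·[0.7586·3.7500 + 0.2414·11.5500] = 5.0967; exercise value = 7.0000 > continuation, so V_d = 7.0000 (exercise)
Node 0 (S = 20): continuation = e^(−0.1)·[0.7586·0.8190 + 0.2414·7.0000] = 2.0911; exercise value = 0.0000 ≤ continuation, so V_0 = 2.0911

£2.09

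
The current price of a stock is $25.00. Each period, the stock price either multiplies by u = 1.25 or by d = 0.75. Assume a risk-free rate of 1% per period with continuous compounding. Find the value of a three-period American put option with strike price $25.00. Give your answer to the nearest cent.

$4.19

Risk-neutral probability p = (e^0.01 − 0.75)/(1.25 − 0.75) = 0.2601/0.5000 = 0.5201
Terminal stock prices: S_uuu = 48.83, S_uud = 29.3, S_udd = 17.58, S_ddd = 10.55
Terminal payoffs (K − S): max(-23.83, 0) = 0, max(-4.297, 0) = 0, max(7.422, 0) = 7.422, max(14.45, 0) = 14.45
Node uu (S = 39.06): continuation = e^(−0.01)·[0.5201·0.0000 + 0.4799·0.0000] = 0.0000; exercise value = 0.0000 ≤ continuation, so V_uu = 0.0000
Node ud (S = 23.44): continuation = e^(−0.01)·[0.5201·0.0000 + 0.4799·7.4219] = 3.5263; exercise value = 1.5625 ≤ continuation, so V_ud = 3.5263
Node dd (S = 14.06): continuation = e^(−0.01)·[0.5201·7.4219 + 0.4799·14.4531] = 10.6887; exercise value = 10.9375 > continuation, so V_dd = 10.9375 (exercise)
Node u (S = 31.25): continuation = e^(−0.01)·[0.5201·0.0000 + 0.4799·3.5263] = 1.6754; exercise value = 0.0000 ≤ continuation, so V_u = 1.6754
Node d (S = 18.75): continuation = e^(−0.01)·[0.5201·3.5263 + 0.4799·10.9375] = 7.0125; exercise value = 6.2500 ≤ continuation, so V_d = 7.0125
Node 0 (S = 25): continuation = e^(−0.01)·[0.5201·1.6754 + 0.4799·7.0125] = 4.1945; exercise value = 0.0000 ≤ continuation, so V_0 = 4.1945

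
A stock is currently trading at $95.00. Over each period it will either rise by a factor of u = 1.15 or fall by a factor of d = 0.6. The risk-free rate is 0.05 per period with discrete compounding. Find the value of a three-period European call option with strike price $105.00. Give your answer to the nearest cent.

Risk-neutral probability p = (1 + 0.05 − 0.6)/(1.15 − 0.6) = 0.4500/0.5500 = 0.8182
Terminal stock prices: S_uuu = 144.5, S_uud = 75.38, S_udd = 39.33, S_ddd = 20.52
Terminal payoffs (S − K): max(39.48, 0) = 39.48, max(-29.62, 0) = 0, max(-65.67, 0) = 0, max(-84.48, 0) = 0
Node uu (S = 125.6): V_uu = 1/1.05·[0.8182·39.4831 + 0.1818·0.0000] = 30.7661
Node ud (S = 65.55): V_ud = 1/1.05·[0.8182·0.0000 + 0.1818·0.0000] = 0.0000
Node dd (S = 34.2): V_dd = 1/1.05·[0.8182·0.0000 + 0.1818·0.0000] = 0.0000
Node u (S = 109.2): V_u = 1/1.05·[0.8182·30.7661 + 0.1818·0.0000] = 23.9736
Node d (S = 57): V_d = 1/1.05·[0.8182·0.0000 + 0.1818·0.0000] = 0.0000
Node 0 (S = 95): V_0 = 1/1.05·[0.8182·23.9736 + 0.1818·0.0000] = 18.6807

$18.68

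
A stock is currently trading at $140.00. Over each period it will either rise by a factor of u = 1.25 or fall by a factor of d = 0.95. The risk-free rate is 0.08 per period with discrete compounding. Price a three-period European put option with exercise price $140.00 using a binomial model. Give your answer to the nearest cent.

$2.88

Risk-neutral probability p = (1 + 0.08 − 0.95)/(1.25 − 0.95) = 0.1300/0.3000 = 0.4333
Terminal stock prices: S_uuu = 273.4, S_uud = 207.8, S_udd = 157.9, S_ddd = 120
Terminal payoffs (K − S): max(-133.4, 0) = 0, max(-67.81, 0) = 0, max(-17.94, 0) = 0, max(19.97, 0) = 19.97
Node uu (S = 218.8): V_uu = 1/1.08·[0.4333·0.0000 + 0.5667·0.0000] = 0.0000
Node ud (S = 166.2): V_ud = 1/1.08·[0.4333·0.0000 + 0.5667·0.0000] = 0.0000
Node dd (S = 126.3): V_dd = 1/1.08·[0.4333·0.0000 + 0.5667·19.9675] = 10.4768
Node u (S = 175): V_u = 1/1.08·[0.4333·0.0000 + 0.5667·0.0000] = 0.0000
Node d (S = 133): V_d = 1/1.08·[0.4333·0.0000 + 0.5667·10.4768] = 5.4971
Node 0 (S = 140): V_0 = 1/1.08·[0.4333·0.0000 + 0.5667·5.4971] = 2.8843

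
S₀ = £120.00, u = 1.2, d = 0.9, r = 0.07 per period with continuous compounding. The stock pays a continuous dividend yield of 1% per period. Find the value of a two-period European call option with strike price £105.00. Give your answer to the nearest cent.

Per-period risk-free factor R = e^0.07 = 1.0725; dividend-adjusted growth = e^(0.07−0.01) = 1.0618.
Risk-neutral probability p = (1.0618 − 0.9)/(1.2 − 0.9) = 0.1618/0.3000 = 0.5395
Terminal stock prices: S_uu = 172.8, S_ud = 129.6, S_dd = 97.2
Terminal payoffs (S − K): max(67.8, 0) = 67.8, max(24.6, 0) = 24.6, max(-7.8, 0) = 0
Node u (S = 144): V_u = e^(−0.07)·[0.5395·67.8000 + 0.4605·24.6000] = 44.6658
Node d (S = 108): V_d = e^(−0.07)·[0.5395·24.6000 + 0.4605·0.0000] = 12.3734
Node 0 (S = 120): V_0 = e^(−0.07)·[0.5395·44.6658 + 0.4605·12.3734] = 27.7795

£27.78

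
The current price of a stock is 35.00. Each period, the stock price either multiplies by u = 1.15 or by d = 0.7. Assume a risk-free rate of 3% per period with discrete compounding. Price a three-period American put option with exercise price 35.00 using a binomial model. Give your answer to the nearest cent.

Risk-neutral probability p = (1 + 0.03 − 0.7)/(1.15 − 0.7) = 0.3300/0.4500 = 0.7333
Terminal stock prices: S_uuu = 53.23, S_uud = 32.4, S_udd = 19.72, S_ddd = 12
Terminal payoffs (K − S): max(-18.23, 0) = 0, max(2.599, 0) = 2.599, max(15.28, 0) = 15.28, max(23, 0) = 23
Node uu (S = 46.29): continuation = 1/1.03·[0.7333·0.0000 + 0.2667·2.5988] = 0.6728; exercise value = 0.0000 ≤ continuation, so V_uu = 0.6728
Node ud (S = 28.17): continuation = 1/1.03·[0.7333·2.5988 + 0.2667·15.2775] = 5.8056; exercise value = 6.8250 > continuation, so V_ud = 6.8250 (exercise)
Node dd (S = 17.15): continuation = 1/1.03·[0.7333·15.2775 + 0.2667·22.9950] = 16.8306; exercise value = 17.8500 > continuation, so V_dd = 17.8500 (exercise)
Node u (S = 40.25): continuation = 1/1.03·[0.7333·0.6728 + 0.2667·6.8250] = 2.2460; exercise value = 0.0000 ≤ continuation, so V_u = 2.2460
Node d (S = 24.5): continuation = 1/1.03·[0.7333·6.8250 + 0.2667·17.8500] = 9.4806; exercise value = 10.5000 > continuation, so V_d = 10.5000 (exercise)
Node 0 (S = 35): continuation = 1/1.03·[0.7333·2.2460 + 0.2667·10.5000] = 4.3176; exercise value = 0.0000 ≤ continuation, so V_0 = 4.3176

4.32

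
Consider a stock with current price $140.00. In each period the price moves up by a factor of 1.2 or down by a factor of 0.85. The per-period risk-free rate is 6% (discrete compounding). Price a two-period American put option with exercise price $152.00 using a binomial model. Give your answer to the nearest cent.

Risk-neutral probability p = (1 + 0.06 − 0.85)/(1.2 − 0.85) = 0.2100/0.3500 = 0.6000
Terminal stock prices: S_uu = 201.6, S_ud = 142.8, S_dd = 101.1
Terminal payoffs (K − S): max(-49.6, 0) = 0, max(9.2, 0) = 9.2, max(50.85, 0) = 50.85
Node u (S = 168): continuation = 1/1.06·[0.6000·0.0000 + 0.4000·9.2000] = 3.4717; exercise value = 0.0000 ≤ continuation, so V_u = 3.4717
Node d (S = 119): continuation = 1/1.06·[0.6000·9.2000 + 0.4000·50.8500] = 24.3962; exercise value = 33.0000 > continuation, so V_d = 33.0000 (exercise)
Node 0 (S = 140): continuation = 1/1.06·[0.6000·3.4717 + 0.4000·33.0000] = 14.4179; exercise value = 12.0000 ≤ continuation, so V_0 = 14.4179

$14.42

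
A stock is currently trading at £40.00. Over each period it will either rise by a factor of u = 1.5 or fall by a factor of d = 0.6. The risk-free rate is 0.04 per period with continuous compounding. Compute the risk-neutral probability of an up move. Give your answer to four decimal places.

Risk-neutral probability p = (e^0.04 − 0.6)/(1.5 − 0.6) = 0.4408/0.9000 = 0.4898

p = 0.4898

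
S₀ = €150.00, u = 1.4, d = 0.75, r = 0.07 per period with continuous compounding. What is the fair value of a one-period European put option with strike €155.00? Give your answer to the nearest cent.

Risk-neutral probability p = (e^0.07 − 0.75)/(1.4 − 0.75) = 0.3225/0.6500 = 0.4962
Terminal stock prices: S_u = 210, S_d = 112.5
Terminal payoffs (K − S): max(-55, 0) = 0, max(42.5, 0) = 42.5
Node 0 (S = 150): V_0 = e^(−0.07)·[0.4962·0.0000 + 0.5038·42.5000] = 19.9653

€19.97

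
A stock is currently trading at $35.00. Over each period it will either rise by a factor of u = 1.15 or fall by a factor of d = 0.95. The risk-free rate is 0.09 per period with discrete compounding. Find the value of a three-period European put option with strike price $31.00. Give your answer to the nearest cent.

$0.02

Risk-neutral probability p = (1 + 0.09 − 0.95)/(1.15 − 0.95) = 0.1400/0.2000 = 0.7000
Terminal stock prices: S_uuu = 53.23, S_uud = 43.97, S_udd = 36.33, S_ddd = 30.01
Terminal payoffs (K − S): max(-22.23, 0) = 0, max(-12.97, 0) = 0, max(-5.326, 0) = 0, max(0.9919, 0) = 0.9919
Node uu (S = 46.29): V_uu = 1/1.09·[0.7000·0.0000 + 0.3000·0.0000] = 0.0000
Node ud (S = 38.24): V_ud = 1/1.09·[0.7000·0.0000 + 0.3000·0.0000] = 0.0000
Node dd (S = 31.59): V_dd = 1/1.09·[0.7000·0.0000 + 0.3000·0.9919] = 0.2730
Node u (S = 40.25): V_u = 1/1.09·[0.7000·0.0000 + 0.3000·0.0000] = 0.0000
Node d (S = 33.25): V_d = 1/1.09·[0.7000·0.0000 + 0.3000·0.2730] = 0.0751
Node 0 (S = 35): V_0 = 1/1.09·[0.7000·0.0000 + 0.3000·0.0751] = 0.0207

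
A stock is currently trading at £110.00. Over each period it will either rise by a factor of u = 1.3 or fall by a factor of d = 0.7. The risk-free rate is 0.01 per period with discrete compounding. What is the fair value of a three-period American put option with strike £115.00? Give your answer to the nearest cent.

£24.52

Risk-neutral probability p = (1 + 0.01 − 0.7)/(1.3 − 0.7) = 0.3100/0.6000 = 0.5167
Terminal stock prices: S_uuu = 241.7, S_uud = 130.1, S_udd = 70.07, S_ddd = 37.73
Terminal payoffs (K − S): max(-126.7, 0) = 0, max(-15.13, 0) = 0, max(44.93, 0) = 44.93, max(77.27, 0) = 77.27
Node uu (S = 185.9): continuation = 1/1.01·[0.5167·0.0000 + 0.4833·0.0000] = 0.0000; exercise value = 0.0000 ≤ continuation, so V_uu = 0.0000
Node ud (S = 100.1): continuation = 1/1.01·[0.5167·0.0000 + 0.4833·44.9300] = 21.5012; exercise value = 14.9000 ≤ continuation, so V_ud = 21.5012
Node dd (S = 53.9): continuation = 1/1.01·[0.5167·44.9300 + 0.4833·77.2700] = 59.9614; exercise value = 61.1000 > continuation, so V_dd = 61.1000 (exercise)
Node u (S = 143): continuation = 1/1.01·[0.5167·0.0000 + 0.4833·21.5012] = 10.2893; exercise value = 0.0000 ≤ continuation, so V_u = 10.2893
Node d (S = 77): continuation = 1/1.01·[0.5167·21.5012 + 0.4833·61.1000] = 40.2382; exercise value = 38.0000 ≤ continuation, so V_d = 40.2382
Node 0 (S = 110): continuation = 1/1.01·[0.5167·10.2893 + 0.4833·40.2382] = 24.5194; exercise value = 5.0000 ≤ continuation, so V_0 = 24.5194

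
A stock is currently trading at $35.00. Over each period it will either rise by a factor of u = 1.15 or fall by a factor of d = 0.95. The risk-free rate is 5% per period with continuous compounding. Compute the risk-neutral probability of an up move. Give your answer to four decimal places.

Risk-neutral probability p = (e^0.05 − 0.95)/(1.15 − 0.95) = 0.1013/0.2000 = 0.5064

p = 0.5064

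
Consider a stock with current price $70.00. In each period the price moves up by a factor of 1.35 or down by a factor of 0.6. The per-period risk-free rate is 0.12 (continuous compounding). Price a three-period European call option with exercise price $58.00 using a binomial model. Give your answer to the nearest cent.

Risk-neutral probability p = (e^0.12 − 0.6)/(1.35 − 0.6) = 0.5275/0.7500 = 0.7033
Terminal stock prices: S_uuu = 172.2, S_uud = 76.55, S_udd = 34.02, S_ddd = 15.12
Terminal payoffs (S − K): max(114.2, 0) = 114.2, max(18.55, 0) = 18.55, max(-23.98, 0) = 0, max(-42.88, 0) = 0
Node uu (S = 127.6): V_uu = e^(−0.12)·[0.7033·114.2263 + 0.2967·18.5450] = 76.1336
Node ud (S = 56.7): V_ud = e^(−0.12)·[0.7033·18.5450 + 0.2967·0.0000] = 11.5683
Node dd (S = 25.2): V_dd = e^(−0.12)·[0.7033·0.0000 + 0.2967·0.0000] = 0.0000
Node u (S = 94.5): V_u = e^(−0.12)·[0.7033·76.1336 + 0.2967·11.5683] = 50.5358
Node d (S = 42): V_d = e^(−0.12)·[0.7033·11.5683 + 0.2967·0.0000] = 7.2163
Node 0 (S = 70): V_0 = e^(−0.12)·[0.7033·50.5358 + 0.2967·7.2163] = 33.4229

$33.42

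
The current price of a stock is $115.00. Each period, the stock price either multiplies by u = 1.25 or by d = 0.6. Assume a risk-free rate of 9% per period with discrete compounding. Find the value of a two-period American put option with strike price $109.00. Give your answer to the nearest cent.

Risk-neutral probability p = (1 + 0.09 − 0.6)/(1.25 − 0.6) = 0.4900/0.6500 = 0.7538
Terminal stock prices: S_uu = 179.7, S_ud = 86.25, S_dd = 41.4
Terminal payoffs (K − S): max(-70.69, 0) = 0, max(22.75, 0) = 22.75, max(67.6, 0) = 67.6
Node u (S = 143.8): continuation = 1/1.09·[0.7538·0.0000 + 0.2462·22.7500] = 5.1376; exercise value = 0.0000 ≤ continuation, so V_u = 5.1376
Node d (S = 69): continuation = 1/1.09·[0.7538·22.7500 + 0.2462·67.6000] = 31.0000; exercise value = 40.0000 > continuation, so V_d = 40.0000 (exercise)
Node 0 (S = 115): continuation = 1/1.09·[0.7538·5.1376 + 0.2462·40.0000] = 12.5864; exercise value = 0.0000 ≤ continuation, so V_0 = 12.5864

$12.59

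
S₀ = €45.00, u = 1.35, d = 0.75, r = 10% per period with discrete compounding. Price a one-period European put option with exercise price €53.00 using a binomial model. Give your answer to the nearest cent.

€7.29

Risk-neutral probability p = (1 + 0.1 − 0.75)/(1.35 − 0.75) = 0.3500/0.6000 = 0.5833
Terminal stock prices: S_u = 60.75, S_d = 33.75
Terminal payoffs (K − S): max(-7.75, 0) = 0, max(19.25, 0) = 19.25
Node 0 (S = 45): V_0 = 1/1.1·[0.5833·0.0000 + 0.4167·19.2500] = 7.2917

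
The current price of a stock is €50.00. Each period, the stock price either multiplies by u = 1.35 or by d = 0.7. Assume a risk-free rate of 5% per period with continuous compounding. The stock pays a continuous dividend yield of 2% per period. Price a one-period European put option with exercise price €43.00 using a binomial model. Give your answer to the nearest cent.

Per-period risk-free factor R = e^0.05 = 1.0513; dividend-adjusted growth = e^(0.05−0.02) = 1.0305.
Risk-neutral probability p = (1.0305 − 0.7)/(1.35 − 0.7) = 0.3305/0.6500 = 0.5084
Terminal stock prices: S_u = 67.5, S_d = 35
Terminal payoffs (K − S): max(-24.5, 0) = 0, max(8, 0) = 8
Node 0 (S = 50): V_0 = e^(−0.05)·[0.5084·0.0000 + 0.4916·8.0000] = 3.7411

€3.74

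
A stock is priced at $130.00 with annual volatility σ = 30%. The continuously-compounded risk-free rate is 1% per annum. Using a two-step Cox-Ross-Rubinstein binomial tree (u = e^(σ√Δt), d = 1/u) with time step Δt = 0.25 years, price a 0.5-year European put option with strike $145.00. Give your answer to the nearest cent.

CRR parameters: u = e^(σ√Δt) = e^(0.3·√0.25) = 1.1618, d = 1/u = 0.8607
Per-period rate: rΔt = 0.01·0.25 = 0.0025, so R = e^0.0025 = 1.0025
Risk-neutral probability p = (e^0.0025 − 0.8607)/(1.1618 − 0.8607) = 0.1418/0.3011 = 0.4709
Terminal stock prices: S_uu = 175.5, S_ud = 130, S_dd = 96.31
Terminal payoffs (K − S): max(-30.48, 0) = 0, max(15, 0) = 15, max(48.69, 0) = 48.69
Node u (S = 151): V_u = e^(−0.0025)·[0.4709·0.0000 + 0.5291·15.0000] = 7.9169
Node d (S = 111.9): V_d = e^(−0.0025)·[0.4709·15.0000 + 0.5291·48.6936] = 32.7459
Node 0 (S = 130): V_0 = e^(−0.0025)·[0.4709·7.9169 + 0.5291·32.7459] = 21.0018

$21.00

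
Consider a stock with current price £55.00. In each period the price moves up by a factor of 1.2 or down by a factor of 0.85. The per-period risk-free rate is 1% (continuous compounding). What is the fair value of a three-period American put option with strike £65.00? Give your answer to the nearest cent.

Risk-neutral probability p = (e^0.01 − 0.85)/(1.2 − 0.85) = 0.1601/0.3500 = 0.4573
Terminal stock prices: S_uuu = 95.04, S_uud = 67.32, S_udd = 47.68, S_ddd = 33.78
Terminal payoffs (K − S): max(-30.04, 0) = 0, max(-2.32, 0) = 0, max(17.32, 0) = 17.32, max(31.22, 0) = 31.22
Node uu (S = 79.2): continuation = e^(−0.01)·[0.4573·0.0000 + 0.5427·0.0000] = 0.0000; exercise value = 0.0000 ≤ continuation, so V_uu = 0.0000
Node ud (S = 56.1): continuation = e^(−0.01)·[0.4573·0.0000 + 0.5427·17.3150] = 9.3036; exercise value = 8.9000 ≤ continuation, so V_ud = 9.3036
Node dd (S = 39.74): continuation = e^(−0.01)·[0.4573·17.3150 + 0.5427·31.2231] = 24.6157; exercise value = 25.2625 > continuation, so V_dd = 25.2625 (exercise)
Node u (S = 66): continuation = e^(−0.01)·[0.4573·0.0000 + 0.5427·9.3036] = 4.9989; exercise value = 0.0000 ≤ continuation, so V_u = 4.9989
Node d (S = 46.75): continuation = e^(−0.01)·[0.4573·9.3036 + 0.5427·25.2625] = 17.7860; exercise value = 18.2500 > continuation, so V_d = 18.2500 (exercise)
Node 0 (S = 55): continuation = e^(−0.01)·[0.4573·4.9989 + 0.5427·18.2500] = 12.0692; exercise value = 10.0000 ≤ continuation, so V_0 = 12.0692

£12.07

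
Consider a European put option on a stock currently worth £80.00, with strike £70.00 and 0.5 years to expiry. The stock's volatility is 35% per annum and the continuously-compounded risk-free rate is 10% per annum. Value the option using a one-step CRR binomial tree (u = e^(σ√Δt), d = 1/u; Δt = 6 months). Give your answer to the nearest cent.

£3.29

CRR parameters: u = e^(σ√Δt) = e^(0.35·√0.5) = 1.2808, d = 1/u = 0.7808
Per-period rate: rΔt = 0.1·0.5 = 0.05, so R = e^0.05 = 1.0513
Risk-neutral probability p = (e^0.05 − 0.7808)/(1.2808 − 0.7808) = 0.2705/0.5000 = 0.5410
Terminal stock prices: S_u = 102.5, S_d = 62.46
Terminal payoffs (K − S): max(-32.46, 0) = 0, max(7.539, 0) = 7.539
Node 0 (S = 80): V_0 = e^(−0.05)·[0.5410·0.0000 + 0.4590·7.5392] = 3.2919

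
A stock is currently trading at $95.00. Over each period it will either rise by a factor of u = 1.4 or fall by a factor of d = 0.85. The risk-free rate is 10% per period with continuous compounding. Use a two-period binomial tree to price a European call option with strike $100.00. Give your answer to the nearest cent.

$20.51

Risk-neutral probability p = (e^0.1 − 0.85)/(1.4 − 0.85) = 0.2552/0.5500 = 0.4639
Terminal stock prices: S_uu = 186.2, S_ud = 113, S_dd = 68.64
Terminal payoffs (S − K): max(86.2, 0) = 86.2, max(13.05, 0) = 13.05, max(-31.36, 0) = 0
Node u (S = 133): V_u = e^(−0.1)·[0.4639·86.2000 + 0.5361·13.0500] = 42.5163
Node d (S = 80.75): V_d = e^(−0.1)·[0.4639·13.0500 + 0.5361·0.0000] = 5.4783
Node 0 (S = 95): V_0 = e^(−0.1)·[0.4639·42.5163 + 0.5361·5.4783] = 20.5054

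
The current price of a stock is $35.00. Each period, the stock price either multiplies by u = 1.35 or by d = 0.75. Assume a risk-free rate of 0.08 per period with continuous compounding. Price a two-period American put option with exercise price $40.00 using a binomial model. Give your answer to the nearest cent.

$6.60

Risk-neutral probability p = (e^0.08 − 0.75)/(1.35 − 0.75) = 0.3333/0.6000 = 0.5555
Terminal stock prices: S_uu = 63.79, S_ud = 35.44, S_dd = 19.69
Terminal payoffs (K − S): max(-23.79, 0) = 0, max(4.562, 0) = 4.562, max(20.31, 0) = 20.31
Node u (S = 47.25): continuation = e^(−0.08)·[0.5555·0.0000 + 0.4445·4.5625] = 1.8722; exercise value = 0.0000 ≤ continuation, so V_u = 1.8722
Node d (S = 26.25): continuation = e^(−0.08)·[0.5555·4.5625 + 0.4445·20.3125] = 10.6747; exercise value = 13.7500 > continuation, so V_d = 13.7500 (exercise)
Node 0 (S = 35): continuation = e^(−0.08)·[0.5555·1.8722 + 0.4445·13.7500] = 6.6023; exercise value = 5.0000 ≤ continuation, so V_0 = 6.6023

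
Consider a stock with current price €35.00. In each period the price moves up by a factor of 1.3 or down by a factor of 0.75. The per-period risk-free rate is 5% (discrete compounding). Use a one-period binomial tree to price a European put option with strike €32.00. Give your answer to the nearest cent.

Risk-neutral probability p = (1 + 0.05 − 0.75)/(1.3 − 0.75) = 0.3000/0.5500 = 0.5455
Terminal stock prices: S_u = 45.5, S_d = 26.25
Terminal payoffs (K − S): max(-13.5, 0) = 0, max(5.75, 0) = 5.75
Node 0 (S = 35): V_0 = 1/1.05·[0.5455·0.0000 + 0.4545·5.7500] = 2.4892

€2.49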